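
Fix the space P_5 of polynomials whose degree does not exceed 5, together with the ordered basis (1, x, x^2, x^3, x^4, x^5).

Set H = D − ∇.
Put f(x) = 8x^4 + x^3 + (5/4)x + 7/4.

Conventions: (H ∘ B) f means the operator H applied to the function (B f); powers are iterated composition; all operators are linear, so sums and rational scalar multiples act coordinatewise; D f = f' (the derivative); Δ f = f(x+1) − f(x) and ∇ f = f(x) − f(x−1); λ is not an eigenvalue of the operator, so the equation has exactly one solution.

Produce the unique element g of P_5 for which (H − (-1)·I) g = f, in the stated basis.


the image equals g(x) = 8x^4 + x^3 - 48x^2 + (121/4)x + 171/4

write g with unknown coordinates in the stated basis and equate coefficients in (H − (-1)·I) g = f
solving from the highest basis element down gives g = 8x^4 + x^3 - 48x^2 + (121/4)x + 171/4
check: H g = 48x^2 - 29x - 41
so H g − (-1)·g = 8x^4 + x^3 + (5/4)x + 7/4 = f ✓


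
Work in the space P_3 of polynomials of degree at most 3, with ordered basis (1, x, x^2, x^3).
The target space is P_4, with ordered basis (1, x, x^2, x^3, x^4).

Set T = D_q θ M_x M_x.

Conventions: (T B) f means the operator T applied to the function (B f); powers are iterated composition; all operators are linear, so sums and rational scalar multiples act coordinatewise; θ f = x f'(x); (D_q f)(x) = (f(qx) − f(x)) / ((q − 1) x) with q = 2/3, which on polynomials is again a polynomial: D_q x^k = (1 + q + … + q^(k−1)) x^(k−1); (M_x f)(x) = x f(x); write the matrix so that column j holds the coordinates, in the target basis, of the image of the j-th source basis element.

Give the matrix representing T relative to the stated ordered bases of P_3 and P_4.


the matrix is [[0, 0, 0, 0]; [10/3, 0, 0, 0]; [0, 19/3, 0, 0]; [0, 0, 260/27, 0]; [0, 0, 0, 1055/81]] (rows listed top to bottom)

image of 1: (10/3)x
image of x: (19/3)x^2
image of x^2: (260/27)x^3
image of x^3: (1055/81)x^4
each image's coordinates form column j of the matrix


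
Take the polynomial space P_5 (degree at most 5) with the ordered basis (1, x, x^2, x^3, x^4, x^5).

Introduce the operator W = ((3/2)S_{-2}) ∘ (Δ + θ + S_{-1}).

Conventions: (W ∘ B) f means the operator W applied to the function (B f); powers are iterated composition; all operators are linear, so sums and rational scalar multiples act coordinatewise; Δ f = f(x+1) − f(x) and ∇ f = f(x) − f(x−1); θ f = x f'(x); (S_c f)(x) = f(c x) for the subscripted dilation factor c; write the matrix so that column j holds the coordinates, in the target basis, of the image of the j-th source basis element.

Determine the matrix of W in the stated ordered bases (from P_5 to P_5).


image of 1: 3/2
image of x: 3/2
image of x^2: 18x^2 - 6x + 3/2
image of x^3: -24x^3 + 18x^2 - 9x + 3/2
image of x^4: 120x^4 - 48x^3 + 36x^2 - 12x + 3/2
image of x^5: -192x^5 + 120x^4 - 120x^3 + 60x^2 - 15x + 3/2
each image's coordinates form column j of the matrix

the matrix is [[3/2, 3/2, 3/2, 3/2, 3/2, 3/2]; [0, 0, -6, -9, -12, -15]; [0, 0, 18, 18, 36, 60]; [0, 0, 0, -24, -48, -120]; [0, 0, 0, 0, 120, 120]; [0, 0, 0, 0, 0, -192]] (rows listed top to bottom)


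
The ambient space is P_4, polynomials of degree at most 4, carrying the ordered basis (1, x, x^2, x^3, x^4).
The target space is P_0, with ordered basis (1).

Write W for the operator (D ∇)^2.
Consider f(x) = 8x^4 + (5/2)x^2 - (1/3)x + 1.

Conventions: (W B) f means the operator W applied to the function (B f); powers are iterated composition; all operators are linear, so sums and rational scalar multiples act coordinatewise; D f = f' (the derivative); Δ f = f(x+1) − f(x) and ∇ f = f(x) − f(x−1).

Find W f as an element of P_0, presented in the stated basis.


g(x) = 192

∇ f = 32x^3 - 48x^2 + 37x - 65/6
D ∇ f = 96x^2 - 96x + 37
∇ (D ∇) f = 192x - 192
D ∇ (D ∇) f = 192


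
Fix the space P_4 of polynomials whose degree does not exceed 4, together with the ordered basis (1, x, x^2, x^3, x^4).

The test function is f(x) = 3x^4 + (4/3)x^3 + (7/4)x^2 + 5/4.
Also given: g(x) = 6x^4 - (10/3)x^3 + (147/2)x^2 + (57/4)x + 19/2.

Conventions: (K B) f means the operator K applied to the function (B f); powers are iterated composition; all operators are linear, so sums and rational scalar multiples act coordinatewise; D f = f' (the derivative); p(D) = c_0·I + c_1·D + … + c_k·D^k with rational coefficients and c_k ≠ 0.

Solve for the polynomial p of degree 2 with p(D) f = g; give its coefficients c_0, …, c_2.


c_0 = 2, c_1 = -1/2, c_2 = 2

D^0 f = 3x^4 + (4/3)x^3 + (7/4)x^2 + 5/4
D^1 f = 12x^3 + 4x^2 + (7/2)x
D^2 f = 36x^2 + 8x + 7/2
matching coefficients of g against c_0 f + c_1 Df + … from the top degree down determines the c_i
solution: c_0 = 2, c_1 = -1/2, c_2 = 2


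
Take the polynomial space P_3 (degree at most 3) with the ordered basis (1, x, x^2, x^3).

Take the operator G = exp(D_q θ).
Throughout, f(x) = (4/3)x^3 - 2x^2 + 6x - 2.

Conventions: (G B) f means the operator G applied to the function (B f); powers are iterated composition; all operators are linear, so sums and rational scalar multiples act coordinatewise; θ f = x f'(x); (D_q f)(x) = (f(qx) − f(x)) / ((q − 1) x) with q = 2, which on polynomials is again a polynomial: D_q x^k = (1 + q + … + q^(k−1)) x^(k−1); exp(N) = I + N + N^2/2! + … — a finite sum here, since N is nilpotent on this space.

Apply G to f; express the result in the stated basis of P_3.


order-1 term: 28x^2 - 12x + 6
order-2 term: 84x - 6
order-3 term: 28
the series for exp(D_q θ) f terminates at order 3
exp(D_q θ) f = (4/3)x^3 + 26x^2 + 78x + 26

g(x) = (4/3)x^3 + 26x^2 + 78x + 26


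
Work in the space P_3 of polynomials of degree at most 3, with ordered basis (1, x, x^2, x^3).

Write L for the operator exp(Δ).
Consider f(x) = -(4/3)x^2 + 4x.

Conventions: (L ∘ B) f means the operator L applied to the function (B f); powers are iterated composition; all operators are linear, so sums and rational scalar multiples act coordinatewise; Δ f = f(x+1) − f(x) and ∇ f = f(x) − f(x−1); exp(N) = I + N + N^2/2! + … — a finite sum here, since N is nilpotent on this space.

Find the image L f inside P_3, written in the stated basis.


the result is g(x) = -(4/3)x^2 + (4/3)x + 4/3

order-1 term: -(8/3)x + 8/3
order-2 term: -4/3
the series for exp(Δ) f terminates at order 2
exp(Δ) f = -(4/3)x^2 + (4/3)x + 4/3


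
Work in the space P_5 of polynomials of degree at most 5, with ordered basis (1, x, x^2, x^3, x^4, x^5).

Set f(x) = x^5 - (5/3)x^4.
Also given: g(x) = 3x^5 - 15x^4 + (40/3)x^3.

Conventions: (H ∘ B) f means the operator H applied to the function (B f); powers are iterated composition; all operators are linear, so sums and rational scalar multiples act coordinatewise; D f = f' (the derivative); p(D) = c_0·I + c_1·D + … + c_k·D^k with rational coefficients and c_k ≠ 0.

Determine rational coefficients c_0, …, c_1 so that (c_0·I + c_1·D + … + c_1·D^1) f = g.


p(D) = 3·I − 2·D, i.e. c_0 = 3, c_1 = -2

D^0 f = x^5 - (5/3)x^4
D^1 f = 5x^4 - (20/3)x^3
matching coefficients of g against c_0 f + c_1 Df + … from the top degree down determines the c_i
solution: c_0 = 3, c_1 = -2


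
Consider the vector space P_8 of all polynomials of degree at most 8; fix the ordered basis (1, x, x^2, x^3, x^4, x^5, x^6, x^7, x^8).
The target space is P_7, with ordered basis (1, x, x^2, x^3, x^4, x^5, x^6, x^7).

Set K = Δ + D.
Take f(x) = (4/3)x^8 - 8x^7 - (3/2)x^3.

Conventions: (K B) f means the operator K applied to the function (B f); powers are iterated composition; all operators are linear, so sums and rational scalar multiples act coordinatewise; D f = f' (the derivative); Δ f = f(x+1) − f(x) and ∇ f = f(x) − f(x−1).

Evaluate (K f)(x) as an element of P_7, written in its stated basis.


the result is g(x) = (64/3)x^7 - (224/3)x^6 - (280/3)x^5 - (560/3)x^4 - (616/3)x^3 - (419/3)x^2 - (299/6)x - 49/6

Δ f = (32/3)x^7 - (56/3)x^6 - (280/3)x^5 - (560/3)x^4 - (616/3)x^3 - (811/6)x^2 - (299/6)x - 49/6
D f = (32/3)x^7 - 56x^6 - (9/2)x^2
(Δ + D) f = (64/3)x^7 - (224/3)x^6 - (280/3)x^5 - (560/3)x^4 - (616/3)x^3 - (419/3)x^2 - (299/6)x - 49/6


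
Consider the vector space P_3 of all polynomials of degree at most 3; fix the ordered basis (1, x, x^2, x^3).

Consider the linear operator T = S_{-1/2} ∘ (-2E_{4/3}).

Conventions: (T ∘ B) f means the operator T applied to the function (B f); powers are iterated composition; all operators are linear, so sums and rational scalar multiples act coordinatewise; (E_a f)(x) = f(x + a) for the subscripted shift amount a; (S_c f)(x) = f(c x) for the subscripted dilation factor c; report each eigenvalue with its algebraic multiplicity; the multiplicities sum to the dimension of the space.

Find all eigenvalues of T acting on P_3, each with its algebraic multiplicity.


λ = -2 (multiplicity 1), λ = -1/2 (multiplicity 1), λ = 1/4 (multiplicity 1), λ = 1 (multiplicity 1)

image of 1: -2
image of x: x - 8/3
image of x^2: -(1/2)x^2 + (8/3)x - 32/9
image of x^3: (1/4)x^3 - 2x^2 + (16/3)x - 128/27
the matrix is upper triangular; its diagonal is (-2, 1, -1/2, 1/4)
for a triangular matrix the eigenvalues are the diagonal entries, with algebraic multiplicity their repetition count


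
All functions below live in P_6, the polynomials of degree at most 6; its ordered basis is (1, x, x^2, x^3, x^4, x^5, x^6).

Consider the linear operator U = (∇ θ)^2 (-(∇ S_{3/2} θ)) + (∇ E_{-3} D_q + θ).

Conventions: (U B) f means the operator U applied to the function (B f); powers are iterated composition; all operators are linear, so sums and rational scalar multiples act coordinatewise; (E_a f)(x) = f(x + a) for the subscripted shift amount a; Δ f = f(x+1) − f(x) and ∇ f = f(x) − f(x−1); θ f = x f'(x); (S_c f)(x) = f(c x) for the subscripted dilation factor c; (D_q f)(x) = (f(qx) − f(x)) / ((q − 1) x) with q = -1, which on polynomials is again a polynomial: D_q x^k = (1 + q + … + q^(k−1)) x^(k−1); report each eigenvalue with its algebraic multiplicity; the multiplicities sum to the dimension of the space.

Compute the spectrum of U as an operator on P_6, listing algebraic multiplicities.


image of 1: 0
image of x: x
image of x^2: 2x^2
image of x^3: 3x^3 + 2x - 257/2
image of x^4: 4x^4 - 2916x + 2673
image of x^5: 5x^5 + 4x^3 - (54759/2)x^2 + (237517/4)x - 531325/16
image of x^6: 6x^6 - 164025x^3 + (4625505/8)x^2 - (5806485/8)x + 4953555/16
the matrix is upper triangular; its diagonal is (0, 1, 2, 3, 4, 5, 6)
for a triangular matrix the eigenvalues are the diagonal entries, with algebraic multiplicity their repetition count

λ = 0 (multiplicity 1), λ = 1 (multiplicity 1), λ = 2 (multiplicity 1), λ = 3 (multiplicity 1), λ = 4 (multiplicity 1), λ = 5 (multiplicity 1), λ = 6 (multiplicity 1)


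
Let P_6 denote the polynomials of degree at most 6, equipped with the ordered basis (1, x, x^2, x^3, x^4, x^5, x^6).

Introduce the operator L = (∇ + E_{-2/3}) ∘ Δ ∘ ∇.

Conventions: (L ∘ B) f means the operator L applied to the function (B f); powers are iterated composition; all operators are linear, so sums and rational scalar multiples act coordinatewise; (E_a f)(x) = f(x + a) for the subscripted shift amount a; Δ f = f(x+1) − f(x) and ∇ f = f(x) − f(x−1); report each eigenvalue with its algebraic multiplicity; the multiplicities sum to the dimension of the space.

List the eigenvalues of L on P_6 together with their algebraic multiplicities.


image of 1: 0
image of x: 0
image of x^2: 2
image of x^3: 6x + 2
image of x^4: 12x^2 + 8x - 14/3
image of x^5: 20x^3 + 20x^2 - (70/3)x + 470/27
image of x^6: 30x^4 + 40x^3 - 70x^2 + (940/9)x - 1046/27
the matrix is upper triangular; its diagonal is (0, 0, 0, 0, 0, 0, 0)
for a triangular matrix the eigenvalues are the diagonal entries, with algebraic multiplicity their repetition count

λ = 0 (multiplicity 7)


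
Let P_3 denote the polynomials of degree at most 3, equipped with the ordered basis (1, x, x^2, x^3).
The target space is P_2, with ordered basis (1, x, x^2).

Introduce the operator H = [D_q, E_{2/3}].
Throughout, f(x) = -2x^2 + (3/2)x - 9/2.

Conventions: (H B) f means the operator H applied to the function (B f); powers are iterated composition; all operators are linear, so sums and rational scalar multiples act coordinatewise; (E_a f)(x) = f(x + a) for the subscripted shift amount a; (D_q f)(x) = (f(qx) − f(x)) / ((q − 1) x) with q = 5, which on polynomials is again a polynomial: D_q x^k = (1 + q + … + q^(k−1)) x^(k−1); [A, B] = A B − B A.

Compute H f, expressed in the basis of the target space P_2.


g(x) = 16/3

E_{2/3} f = -2x^2 - (7/6)x - 79/18
D_q E_{2/3} f = -12x - 7/6
D_q f = -12x + 3/2
E_{2/3} D_q f = -12x - 13/2
[D_q, E_{2/3}] f = 16/3


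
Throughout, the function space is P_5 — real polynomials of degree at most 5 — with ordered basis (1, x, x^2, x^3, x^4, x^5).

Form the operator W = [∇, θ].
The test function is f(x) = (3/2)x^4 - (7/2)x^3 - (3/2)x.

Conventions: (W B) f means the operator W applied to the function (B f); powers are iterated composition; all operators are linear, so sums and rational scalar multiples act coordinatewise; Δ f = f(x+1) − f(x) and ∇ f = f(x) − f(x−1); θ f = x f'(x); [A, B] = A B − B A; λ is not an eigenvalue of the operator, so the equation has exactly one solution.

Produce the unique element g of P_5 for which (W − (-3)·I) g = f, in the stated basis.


the result is g(x) = (1/2)x^4 - (11/6)x^3 + (23/6)x^2 - (157/18)x + 215/27

write g with unknown coordinates in the stated basis and equate coefficients in (W − (-3)·I) g = f
solving from the highest basis element down gives g = (1/2)x^4 - (11/6)x^3 + (23/6)x^2 - (157/18)x + 215/27
check: W g = 2x^3 - (23/2)x^2 + (74/3)x - 215/9
so W g − (-3)·g = (3/2)x^4 - (7/2)x^3 - (3/2)x = f ✓


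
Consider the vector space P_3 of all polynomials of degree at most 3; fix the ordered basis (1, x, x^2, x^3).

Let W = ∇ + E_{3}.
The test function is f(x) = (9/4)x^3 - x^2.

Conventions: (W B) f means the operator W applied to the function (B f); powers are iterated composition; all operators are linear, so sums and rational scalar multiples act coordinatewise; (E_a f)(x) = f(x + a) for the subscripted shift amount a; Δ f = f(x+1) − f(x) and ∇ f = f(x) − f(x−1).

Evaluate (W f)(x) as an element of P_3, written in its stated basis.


g(x) = (9/4)x^3 + 26x^2 + 46x + 55

∇ f = (27/4)x^2 - (35/4)x + 13/4
E_{3} f = (9/4)x^3 + (77/4)x^2 + (219/4)x + 207/4
(∇ + E_{3}) f = (9/4)x^3 + 26x^2 + 46x + 55


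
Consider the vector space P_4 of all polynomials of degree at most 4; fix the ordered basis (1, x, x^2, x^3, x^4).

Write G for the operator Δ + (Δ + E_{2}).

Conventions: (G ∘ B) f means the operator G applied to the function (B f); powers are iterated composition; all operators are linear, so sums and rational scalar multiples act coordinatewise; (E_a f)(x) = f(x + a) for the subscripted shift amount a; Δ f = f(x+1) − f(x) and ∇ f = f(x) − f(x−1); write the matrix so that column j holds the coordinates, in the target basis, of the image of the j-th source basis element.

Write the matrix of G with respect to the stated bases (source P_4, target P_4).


image of 1: 1
image of x: x + 4
image of x^2: x^2 + 8x + 6
image of x^3: x^3 + 12x^2 + 18x + 10
image of x^4: x^4 + 16x^3 + 36x^2 + 40x + 18
each image's coordinates form column j of the matrix

the matrix is [[1, 4, 6, 10, 18]; [0, 1, 8, 18, 40]; [0, 0, 1, 12, 36]; [0, 0, 0, 1, 16]; [0, 0, 0, 0, 1]] (rows listed top to bottom)


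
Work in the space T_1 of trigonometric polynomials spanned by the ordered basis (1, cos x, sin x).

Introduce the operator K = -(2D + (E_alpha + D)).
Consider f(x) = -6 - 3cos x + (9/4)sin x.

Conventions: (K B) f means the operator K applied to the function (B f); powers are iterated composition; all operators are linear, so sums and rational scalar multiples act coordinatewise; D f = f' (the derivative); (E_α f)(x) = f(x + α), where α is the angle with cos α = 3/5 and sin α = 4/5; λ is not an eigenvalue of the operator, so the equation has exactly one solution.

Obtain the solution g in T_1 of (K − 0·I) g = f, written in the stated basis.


write g with unknown coordinates in the stated basis and equate coefficients in (K − 0·I) g = f
solving from the highest basis element down gives g = 6 + (207/296)cos x + (201/296)sin x
check: K g = -6 - 3cos x + (9/4)sin x
so K g − 0·g = -6 - 3cos x + (9/4)sin x = f ✓

the result is g(x) = 6 + (207/296)cos x + (201/296)sin x


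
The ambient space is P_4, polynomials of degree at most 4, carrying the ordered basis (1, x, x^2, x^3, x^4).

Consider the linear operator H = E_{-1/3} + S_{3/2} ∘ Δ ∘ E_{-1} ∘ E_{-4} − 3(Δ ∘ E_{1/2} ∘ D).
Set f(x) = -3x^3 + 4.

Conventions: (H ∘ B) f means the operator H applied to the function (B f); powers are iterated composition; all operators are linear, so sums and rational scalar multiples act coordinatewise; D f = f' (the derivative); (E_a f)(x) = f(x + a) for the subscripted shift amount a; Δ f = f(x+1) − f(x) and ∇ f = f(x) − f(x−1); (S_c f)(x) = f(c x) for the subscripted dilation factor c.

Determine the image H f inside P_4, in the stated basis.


the image equals g(x) = -3x^3 - (69/4)x^2 + (349/2)x - 1124/9

E_{-1/3} f = -3x^3 + 3x^2 - x + 37/9
E_{-4} f = -3x^3 + 36x^2 - 144x + 196
E_{-1} E_{-4} f = -3x^3 + 45x^2 - 225x + 379
Δ E_{-1} E_{-4} f = -9x^2 + 81x - 183
S_{3/2} (Δ ∘ E_{-1} ∘ E_{-4}) f = -(81/4)x^2 + (243/2)x - 183
D f = -9x^2
E_{1/2} D f = -9x^2 - 9x - 9/4
Δ E_{1/2} D f = -18x - 18
(-3(Δ ∘ E_{1/2} ∘ D)) f = 54x + 54
(E_{-1/3} + S_{3/2} ∘ Δ ∘ E_{-1} ∘ E_{-4} − 3(Δ ∘ E_{1/2} ∘ D)) f = -3x^3 - (69/4)x^2 + (349/2)x - 1124/9


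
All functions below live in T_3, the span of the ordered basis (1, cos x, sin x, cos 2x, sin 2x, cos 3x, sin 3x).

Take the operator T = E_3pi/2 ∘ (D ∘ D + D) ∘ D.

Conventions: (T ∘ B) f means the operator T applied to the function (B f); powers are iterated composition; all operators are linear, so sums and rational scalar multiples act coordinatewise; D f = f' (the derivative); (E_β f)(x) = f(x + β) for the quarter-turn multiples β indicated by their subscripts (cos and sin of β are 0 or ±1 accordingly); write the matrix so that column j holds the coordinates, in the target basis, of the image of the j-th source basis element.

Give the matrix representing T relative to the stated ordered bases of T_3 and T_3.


image of 1: 0
image of cos x: -cos x - sin x
image of sin x: cos x - sin x
image of cos 2x: 4cos 2x - 8sin 2x
image of sin 2x: 8cos 2x + 4sin 2x
image of cos 3x: 27cos 3x + 9sin 3x
image of sin 3x: -9cos 3x + 27sin 3x
each image's coordinates form column j of the matrix

the matrix is [[0, 0, 0, 0, 0, 0, 0]; [0, -1, 1, 0, 0, 0, 0]; [0, -1, -1, 0, 0, 0, 0]; [0, 0, 0, 4, 8, 0, 0]; [0, 0, 0, -8, 4, 0, 0]; [0, 0, 0, 0, 0, 27, -9]; [0, 0, 0, 0, 0, 9, 27]] (rows listed top to bottom)


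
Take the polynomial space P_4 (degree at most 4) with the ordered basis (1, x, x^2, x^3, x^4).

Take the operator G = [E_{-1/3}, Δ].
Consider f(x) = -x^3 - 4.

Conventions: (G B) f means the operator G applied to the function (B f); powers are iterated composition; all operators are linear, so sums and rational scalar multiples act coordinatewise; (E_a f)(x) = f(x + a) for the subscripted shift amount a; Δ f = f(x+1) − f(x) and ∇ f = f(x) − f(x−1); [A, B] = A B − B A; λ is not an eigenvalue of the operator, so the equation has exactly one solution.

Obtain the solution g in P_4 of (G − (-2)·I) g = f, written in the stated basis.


write g with unknown coordinates in the stated basis and equate coefficients in (G − (-2)·I) g = f
solving from the highest basis element down gives g = -(1/2)x^3 - 2
check: G g = 0
so G g − (-2)·g = -x^3 - 4 = f ✓

g(x) = -(1/2)x^3 - 2


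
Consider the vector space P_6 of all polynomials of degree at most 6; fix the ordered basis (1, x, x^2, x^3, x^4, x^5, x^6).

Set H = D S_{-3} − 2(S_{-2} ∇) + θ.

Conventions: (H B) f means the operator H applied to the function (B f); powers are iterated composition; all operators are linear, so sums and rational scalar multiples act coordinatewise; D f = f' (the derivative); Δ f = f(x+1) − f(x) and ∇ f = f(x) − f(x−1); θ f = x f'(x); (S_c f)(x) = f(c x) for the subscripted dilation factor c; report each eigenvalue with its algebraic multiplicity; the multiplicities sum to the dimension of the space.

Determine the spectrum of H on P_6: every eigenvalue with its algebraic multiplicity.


λ = 0 (multiplicity 1), λ = 1 (multiplicity 1), λ = 2 (multiplicity 1), λ = 3 (multiplicity 1), λ = 4 (multiplicity 1), λ = 5 (multiplicity 1), λ = 6 (multiplicity 1)

image of 1: 0
image of x: x - 5
image of x^2: 2x^2 + 26x + 2
image of x^3: 3x^3 - 105x^2 - 12x - 2
image of x^4: 4x^4 + 388x^3 + 48x^2 + 16x + 2
image of x^5: 5x^5 - 1375x^4 - 160x^3 - 80x^2 - 20x - 2
image of x^6: 6x^6 + 4758x^5 + 480x^4 + 320x^3 + 120x^2 + 24x + 2
the matrix is upper triangular; its diagonal is (0, 1, 2, 3, 4, 5, 6)
for a triangular matrix the eigenvalues are the diagonal entries, with algebraic multiplicity their repetition count


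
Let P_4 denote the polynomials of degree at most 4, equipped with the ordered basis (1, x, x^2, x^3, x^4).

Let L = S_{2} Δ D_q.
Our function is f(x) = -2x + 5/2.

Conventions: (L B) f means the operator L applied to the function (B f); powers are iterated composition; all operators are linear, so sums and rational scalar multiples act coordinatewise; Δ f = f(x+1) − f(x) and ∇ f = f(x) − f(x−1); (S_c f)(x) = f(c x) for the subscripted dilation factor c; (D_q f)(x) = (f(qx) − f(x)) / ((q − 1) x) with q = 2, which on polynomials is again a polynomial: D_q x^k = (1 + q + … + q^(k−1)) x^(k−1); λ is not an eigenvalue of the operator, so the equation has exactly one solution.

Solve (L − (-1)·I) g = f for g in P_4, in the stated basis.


the image equals g(x) = -2x + 5/2

write g with unknown coordinates in the stated basis and equate coefficients in (L − (-1)·I) g = f
solving from the highest basis element down gives g = -2x + 5/2
check: L g = 0
so L g − (-1)·g = -2x + 5/2 = f ✓


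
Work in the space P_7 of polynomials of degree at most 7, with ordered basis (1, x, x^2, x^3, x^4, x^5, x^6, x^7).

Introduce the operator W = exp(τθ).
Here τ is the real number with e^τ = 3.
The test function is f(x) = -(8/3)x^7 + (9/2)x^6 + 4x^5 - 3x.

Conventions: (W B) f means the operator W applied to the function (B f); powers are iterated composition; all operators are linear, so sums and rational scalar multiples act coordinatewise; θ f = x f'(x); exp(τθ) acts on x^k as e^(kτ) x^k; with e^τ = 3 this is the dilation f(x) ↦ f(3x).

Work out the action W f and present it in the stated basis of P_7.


exp(τθ) x^k = e^(kτ) x^k; with e^τ = 3 this sends x^k to 3^k x^k
x ↦ 3 x
x^5 ↦ 243 x^5
x^6 ↦ 729 x^6
x^7 ↦ 2187 x^7
applying this coordinatewise to f: exp(τθ) f = -5832x^7 + (6561/2)x^6 + 972x^5 - 9x

the result is g(x) = -5832x^7 + (6561/2)x^6 + 972x^5 - 9x


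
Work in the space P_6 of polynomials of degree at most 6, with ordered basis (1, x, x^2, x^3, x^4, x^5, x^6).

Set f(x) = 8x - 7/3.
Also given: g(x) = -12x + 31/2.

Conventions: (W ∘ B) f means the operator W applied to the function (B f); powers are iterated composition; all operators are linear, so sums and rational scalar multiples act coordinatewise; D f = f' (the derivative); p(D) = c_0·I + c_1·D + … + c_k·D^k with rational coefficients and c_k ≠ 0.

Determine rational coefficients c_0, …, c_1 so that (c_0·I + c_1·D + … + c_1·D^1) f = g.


D^0 f = 8x - 7/3
D^1 f = 8
matching coefficients of g against c_0 f + c_1 Df + … from the top degree down determines the c_i
solution: c_0 = -3/2, c_1 = 3/2

p(D) = -(3/2)·I + (3/2)·D, i.e. c_0 = -3/2, c_1 = 3/2


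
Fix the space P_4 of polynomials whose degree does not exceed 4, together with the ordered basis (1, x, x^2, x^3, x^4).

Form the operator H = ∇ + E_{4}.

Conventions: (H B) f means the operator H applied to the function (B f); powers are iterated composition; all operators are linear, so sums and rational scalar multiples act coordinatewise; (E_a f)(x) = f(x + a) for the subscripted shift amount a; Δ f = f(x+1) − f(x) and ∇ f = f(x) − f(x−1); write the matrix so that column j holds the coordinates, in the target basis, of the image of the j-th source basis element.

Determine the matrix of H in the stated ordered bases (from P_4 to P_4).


image of 1: 1
image of x: x + 5
image of x^2: x^2 + 10x + 15
image of x^3: x^3 + 15x^2 + 45x + 65
image of x^4: x^4 + 20x^3 + 90x^2 + 260x + 255
each image's coordinates form column j of the matrix

the matrix is [[1, 5, 15, 65, 255]; [0, 1, 10, 45, 260]; [0, 0, 1, 15, 90]; [0, 0, 0, 1, 20]; [0, 0, 0, 0, 1]] (rows listed top to bottom)


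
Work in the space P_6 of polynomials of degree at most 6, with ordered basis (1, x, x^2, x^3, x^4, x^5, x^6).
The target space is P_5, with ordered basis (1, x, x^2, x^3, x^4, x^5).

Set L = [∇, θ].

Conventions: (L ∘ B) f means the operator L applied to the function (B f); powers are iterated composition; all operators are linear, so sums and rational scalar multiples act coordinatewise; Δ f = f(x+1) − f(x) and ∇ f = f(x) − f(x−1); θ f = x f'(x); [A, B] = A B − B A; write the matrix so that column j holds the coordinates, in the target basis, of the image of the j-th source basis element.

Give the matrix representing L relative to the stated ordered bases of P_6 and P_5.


image of 1: 0
image of x: 1
image of x^2: 2x - 2
image of x^3: 3x^2 - 6x + 3
image of x^4: 4x^3 - 12x^2 + 12x - 4
image of x^5: 5x^4 - 20x^3 + 30x^2 - 20x + 5
image of x^6: 6x^5 - 30x^4 + 60x^3 - 60x^2 + 30x - 6
each image's coordinates form column j of the matrix

the matrix is [[0, 1, -2, 3, -4, 5, -6]; [0, 0, 2, -6, 12, -20, 30]; [0, 0, 0, 3, -12, 30, -60]; [0, 0, 0, 0, 4, -20, 60]; [0, 0, 0, 0, 0, 5, -30]; [0, 0, 0, 0, 0, 0, 6]] (rows listed top to bottom)


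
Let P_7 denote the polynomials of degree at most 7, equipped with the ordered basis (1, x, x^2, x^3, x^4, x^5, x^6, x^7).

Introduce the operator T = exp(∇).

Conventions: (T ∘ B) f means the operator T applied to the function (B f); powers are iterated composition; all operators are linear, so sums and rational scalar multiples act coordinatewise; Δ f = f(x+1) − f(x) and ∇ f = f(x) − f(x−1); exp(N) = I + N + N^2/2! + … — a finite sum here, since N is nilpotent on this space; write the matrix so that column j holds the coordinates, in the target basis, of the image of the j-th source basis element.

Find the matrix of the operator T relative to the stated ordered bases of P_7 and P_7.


image of 1: 1
image of x: x + 1
image of x^2: x^2 + 2x
image of x^3: x^3 + 3x^2 - 1
image of x^4: x^4 + 4x^3 - 4x + 1
image of x^5: x^5 + 5x^4 - 10x^2 + 5x + 2
image of x^6: x^6 + 6x^5 - 20x^3 + 15x^2 + 12x - 9
image of x^7: x^7 + 7x^6 - 35x^4 + 35x^3 + 42x^2 - 63x + 9
each image's coordinates form column j of the matrix

the matrix is [[1, 1, 0, -1, 1, 2, -9, 9]; [0, 1, 2, 0, -4, 5, 12, -63]; [0, 0, 1, 3, 0, -10, 15, 42]; [0, 0, 0, 1, 4, 0, -20, 35]; [0, 0, 0, 0, 1, 5, 0, -35]; [0, 0, 0, 0, 0, 1, 6, 0]; [0, 0, 0, 0, 0, 0, 1, 7]; [0, 0, 0, 0, 0, 0, 0, 1]] (rows listed top to bottom)


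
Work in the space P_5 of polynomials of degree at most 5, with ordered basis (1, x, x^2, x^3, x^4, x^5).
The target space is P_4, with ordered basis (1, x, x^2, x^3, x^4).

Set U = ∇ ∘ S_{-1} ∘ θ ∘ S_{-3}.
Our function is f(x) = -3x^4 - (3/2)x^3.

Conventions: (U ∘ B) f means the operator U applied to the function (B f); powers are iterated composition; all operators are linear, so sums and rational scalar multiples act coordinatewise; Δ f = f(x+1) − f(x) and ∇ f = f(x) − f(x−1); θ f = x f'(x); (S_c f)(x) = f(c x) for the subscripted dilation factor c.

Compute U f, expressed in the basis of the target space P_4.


the result is g(x) = -3888x^3 + (10935/2)x^2 - (7047/2)x + 1701/2

S_{-3} f = -243x^4 + (81/2)x^3
θ S_{-3} f = -972x^4 + (243/2)x^3
S_{-1} (θ ∘ S_{-3}) f = -972x^4 - (243/2)x^3
∇ S_{-1} (θ ∘ S_{-3}) f = -3888x^3 + (10935/2)x^2 - (7047/2)x + 1701/2


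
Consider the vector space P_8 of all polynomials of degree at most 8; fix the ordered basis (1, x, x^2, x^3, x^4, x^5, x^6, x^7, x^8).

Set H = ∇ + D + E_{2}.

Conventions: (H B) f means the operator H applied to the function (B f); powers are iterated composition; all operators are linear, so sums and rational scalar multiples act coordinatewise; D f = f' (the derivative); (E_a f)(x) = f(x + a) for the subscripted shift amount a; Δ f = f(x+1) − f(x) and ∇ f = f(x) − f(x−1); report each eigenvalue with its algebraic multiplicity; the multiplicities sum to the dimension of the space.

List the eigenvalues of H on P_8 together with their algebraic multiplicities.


image of 1: 1
image of x: x + 4
image of x^2: x^2 + 8x + 3
image of x^3: x^3 + 12x^2 + 9x + 9
image of x^4: x^4 + 16x^3 + 18x^2 + 36x + 15
image of x^5: x^5 + 20x^4 + 30x^3 + 90x^2 + 75x + 33
image of x^6: x^6 + 24x^5 + 45x^4 + 180x^3 + 225x^2 + 198x + 63
image of x^7: x^7 + 28x^6 + 63x^5 + 315x^4 + 525x^3 + 693x^2 + 441x + 129
image of x^8: x^8 + 32x^7 + 84x^6 + 504x^5 + 1050x^4 + 1848x^3 + 1764x^2 + 1032x + 255
the matrix is upper triangular; its diagonal is (1, 1, 1, 1, 1, 1, 1, 1, 1)
for a triangular matrix the eigenvalues are the diagonal entries, with algebraic multiplicity their repetition count

λ = 1 (multiplicity 9)


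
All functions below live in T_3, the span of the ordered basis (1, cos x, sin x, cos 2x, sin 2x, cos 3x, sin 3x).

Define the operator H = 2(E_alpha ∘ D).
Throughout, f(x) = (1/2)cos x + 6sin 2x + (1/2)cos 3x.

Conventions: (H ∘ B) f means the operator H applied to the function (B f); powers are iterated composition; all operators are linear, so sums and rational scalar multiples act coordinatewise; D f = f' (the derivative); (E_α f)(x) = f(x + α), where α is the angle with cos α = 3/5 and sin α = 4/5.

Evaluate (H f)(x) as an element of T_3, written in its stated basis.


the image equals g(x) = -(4/5)cos x - (3/5)sin x - (168/25)cos 2x - (576/25)sin 2x - (132/125)cos 3x + (351/125)sin 3x

D f = -(1/2)sin x + 12cos 2x - (3/2)sin 3x
E_alpha D f = -(2/5)cos x - (3/10)sin x - (84/25)cos 2x - (288/25)sin 2x - (66/125)cos 3x + (351/250)sin 3x
(2(E_alpha ∘ D)) f = -(4/5)cos x - (3/5)sin x - (168/25)cos 2x - (576/25)sin 2x - (132/125)cos 3x + (351/125)sin 3x


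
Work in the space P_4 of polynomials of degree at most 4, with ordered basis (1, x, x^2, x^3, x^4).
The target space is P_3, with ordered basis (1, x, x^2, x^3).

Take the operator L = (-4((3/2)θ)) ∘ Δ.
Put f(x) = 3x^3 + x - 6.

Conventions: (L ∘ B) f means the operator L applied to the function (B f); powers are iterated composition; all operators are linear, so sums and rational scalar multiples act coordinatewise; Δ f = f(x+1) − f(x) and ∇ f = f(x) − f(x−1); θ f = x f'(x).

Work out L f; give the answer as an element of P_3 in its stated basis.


Δ f = 9x^2 + 9x + 4
θ Δ f = 18x^2 + 9x
((3/2)θ) Δ f = 27x^2 + (27/2)x
(-4((3/2)θ)) Δ f = -108x^2 - 54x

the result is g(x) = -108x^2 - 54x


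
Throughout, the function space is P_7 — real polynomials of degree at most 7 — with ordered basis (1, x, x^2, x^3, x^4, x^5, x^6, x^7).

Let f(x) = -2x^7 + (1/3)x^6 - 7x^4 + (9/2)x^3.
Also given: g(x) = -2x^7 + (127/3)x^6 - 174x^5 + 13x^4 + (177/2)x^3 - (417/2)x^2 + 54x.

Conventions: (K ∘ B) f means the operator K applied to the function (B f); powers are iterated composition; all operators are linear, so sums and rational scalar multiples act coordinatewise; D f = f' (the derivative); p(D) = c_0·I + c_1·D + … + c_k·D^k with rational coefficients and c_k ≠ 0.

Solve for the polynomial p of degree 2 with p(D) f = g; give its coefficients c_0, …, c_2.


c_0 = 1, c_1 = -3, c_2 = 2

D^0 f = -2x^7 + (1/3)x^6 - 7x^4 + (9/2)x^3
D^1 f = -14x^6 + 2x^5 - 28x^3 + (27/2)x^2
D^2 f = -84x^5 + 10x^4 - 84x^2 + 27x
matching coefficients of g against c_0 f + c_1 Df + … from the top degree down determines the c_i
solution: c_0 = 1, c_1 = -3, c_2 = 2


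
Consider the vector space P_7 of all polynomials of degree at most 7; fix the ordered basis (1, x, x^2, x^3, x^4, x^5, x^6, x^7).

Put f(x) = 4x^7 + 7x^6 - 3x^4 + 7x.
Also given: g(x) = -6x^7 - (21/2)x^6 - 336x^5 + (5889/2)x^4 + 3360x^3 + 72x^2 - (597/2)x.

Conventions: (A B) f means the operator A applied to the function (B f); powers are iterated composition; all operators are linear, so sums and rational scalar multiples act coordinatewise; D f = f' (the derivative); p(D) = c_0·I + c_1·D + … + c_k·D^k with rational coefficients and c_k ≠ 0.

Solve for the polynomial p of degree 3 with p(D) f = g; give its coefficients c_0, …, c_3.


D^0 f = 4x^7 + 7x^6 - 3x^4 + 7x
D^1 f = 28x^6 + 42x^5 - 12x^3 + 7
D^2 f = 168x^5 + 210x^4 - 36x^2
D^3 f = 840x^4 + 840x^3 - 72x
matching coefficients of g against c_0 f + c_1 Df + … from the top degree down determines the c_i
solution: c_0 = -3/2, c_1 = 0, c_2 = -2, c_3 = 4

p(D) = -(3/2)·I − 2·D^2 + 4·D^3, i.e. c_0 = -3/2, c_1 = 0, c_2 = -2, c_3 = 4


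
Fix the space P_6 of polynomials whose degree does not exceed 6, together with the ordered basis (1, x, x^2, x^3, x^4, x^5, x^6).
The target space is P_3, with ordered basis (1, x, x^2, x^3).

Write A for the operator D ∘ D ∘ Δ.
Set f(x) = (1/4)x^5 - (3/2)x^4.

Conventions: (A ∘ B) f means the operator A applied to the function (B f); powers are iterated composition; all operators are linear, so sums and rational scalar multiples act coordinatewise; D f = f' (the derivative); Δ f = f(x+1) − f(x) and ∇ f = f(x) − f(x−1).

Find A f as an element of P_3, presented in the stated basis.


g(x) = 15x^2 - 21x - 13

Δ f = (5/4)x^4 - (7/2)x^3 - (13/2)x^2 - (19/4)x - 5/4
D Δ f = 5x^3 - (21/2)x^2 - 13x - 19/4
D (D ∘ Δ) f = 15x^2 - 21x - 13


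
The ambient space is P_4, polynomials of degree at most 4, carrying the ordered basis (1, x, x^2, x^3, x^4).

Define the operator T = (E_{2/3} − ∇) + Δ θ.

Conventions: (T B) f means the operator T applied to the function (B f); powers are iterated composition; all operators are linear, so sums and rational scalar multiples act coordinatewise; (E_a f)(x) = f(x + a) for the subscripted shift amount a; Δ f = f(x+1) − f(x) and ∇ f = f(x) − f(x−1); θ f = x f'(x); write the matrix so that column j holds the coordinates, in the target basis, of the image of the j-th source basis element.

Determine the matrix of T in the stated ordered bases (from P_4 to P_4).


the matrix is [[1, 2/3, 31/9, 62/27, 421/81]; [0, 1, 10/3, 40/3, 356/27]; [0, 0, 1, 8, 98/3]; [0, 0, 0, 1, 44/3]; [0, 0, 0, 0, 1]] (rows listed top to bottom)

image of 1: 1
image of x: x + 2/3
image of x^2: x^2 + (10/3)x + 31/9
image of x^3: x^3 + 8x^2 + (40/3)x + 62/27
image of x^4: x^4 + (44/3)x^3 + (98/3)x^2 + (356/27)x + 421/81
each image's coordinates form column j of the matrix


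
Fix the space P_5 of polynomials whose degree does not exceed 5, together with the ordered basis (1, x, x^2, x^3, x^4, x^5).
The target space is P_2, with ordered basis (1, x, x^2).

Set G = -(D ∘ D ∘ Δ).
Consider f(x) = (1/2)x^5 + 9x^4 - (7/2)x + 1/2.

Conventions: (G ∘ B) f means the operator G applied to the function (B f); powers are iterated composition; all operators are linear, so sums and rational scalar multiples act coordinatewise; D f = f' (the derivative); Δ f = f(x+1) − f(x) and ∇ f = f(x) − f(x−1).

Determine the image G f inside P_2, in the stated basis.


Δ f = (5/2)x^4 + 41x^3 + 59x^2 + (77/2)x + 6
D Δ f = 10x^3 + 123x^2 + 118x + 77/2
D D Δ f = 30x^2 + 246x + 118
(-(D ∘ D ∘ Δ)) f = -30x^2 - 246x - 118

the result is g(x) = -30x^2 - 246x - 118


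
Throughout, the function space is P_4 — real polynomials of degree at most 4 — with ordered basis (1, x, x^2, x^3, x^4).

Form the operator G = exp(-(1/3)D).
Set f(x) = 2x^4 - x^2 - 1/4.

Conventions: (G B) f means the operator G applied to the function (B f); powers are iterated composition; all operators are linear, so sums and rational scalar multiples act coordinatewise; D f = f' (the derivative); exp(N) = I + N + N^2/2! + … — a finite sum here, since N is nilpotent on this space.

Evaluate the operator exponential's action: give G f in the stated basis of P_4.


order-1 term: -(8/3)x^3 + (2/3)x
order-2 term: (4/3)x^2 - 1/9
order-3 term: -(8/27)x
order-4 term: 2/81
the series for exp(-(1/3)D) f terminates at order 4
exp(-(1/3)D) f = 2x^4 - (8/3)x^3 + (1/3)x^2 + (10/27)x - 109/324

the result is g(x) = 2x^4 - (8/3)x^3 + (1/3)x^2 + (10/27)x - 109/324


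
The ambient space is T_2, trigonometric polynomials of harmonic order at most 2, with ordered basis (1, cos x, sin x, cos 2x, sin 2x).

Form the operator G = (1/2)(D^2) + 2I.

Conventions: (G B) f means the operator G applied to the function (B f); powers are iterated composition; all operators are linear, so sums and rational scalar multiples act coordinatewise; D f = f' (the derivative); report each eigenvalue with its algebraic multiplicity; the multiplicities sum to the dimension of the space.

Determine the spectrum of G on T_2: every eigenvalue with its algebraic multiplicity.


λ = 0 (multiplicity 2), λ = 3/2 (multiplicity 2), λ = 2 (multiplicity 1)

image of 1: 2
image of cos x: (3/2)cos x
image of sin x: (3/2)sin x
image of cos 2x: 0
image of sin 2x: 0
the matrix is diagonal; its diagonal is (2, 3/2, 3/2, 0, 0)
for a triangular matrix the eigenvalues are the diagonal entries, with algebraic multiplicity their repetition count


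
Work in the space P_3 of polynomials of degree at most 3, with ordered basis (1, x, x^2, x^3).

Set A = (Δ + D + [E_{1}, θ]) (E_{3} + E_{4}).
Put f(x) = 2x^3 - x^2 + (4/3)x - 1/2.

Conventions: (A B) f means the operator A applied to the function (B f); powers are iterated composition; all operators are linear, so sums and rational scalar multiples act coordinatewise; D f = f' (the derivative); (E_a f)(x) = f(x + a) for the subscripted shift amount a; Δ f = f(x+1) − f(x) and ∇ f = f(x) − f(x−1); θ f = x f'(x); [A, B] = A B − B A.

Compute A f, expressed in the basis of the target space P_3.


the image equals g(x) = 36x^2 + 276x + 552

E_{3} f = 2x^3 + 17x^2 + (148/3)x + 97/2
E_{4} f = 2x^3 + 23x^2 + (268/3)x + 701/6
(E_{3} + E_{4}) f = 4x^3 + 40x^2 + (416/3)x + 496/3
Δ (E_{3} + E_{4}) f = 12x^2 + 92x + 548/3
D (E_{3} + E_{4}) f = 12x^2 + 80x + 416/3
θ (E_{3} + E_{4}) f = 12x^3 + 80x^2 + (416/3)x
E_{1} θ (E_{3} + E_{4}) f = 12x^3 + 116x^2 + (1004/3)x + 692/3
E_{1} (E_{3} + E_{4}) f = 4x^3 + 52x^2 + (692/3)x + 348
θ E_{1} (E_{3} + E_{4}) f = 12x^3 + 104x^2 + (692/3)x
[E_{1}, θ] (E_{3} + E_{4}) f = 12x^2 + 104x + 692/3
(Δ + D + [E_{1}, θ]) (E_{3} + E_{4}) f = 36x^2 + 276x + 552


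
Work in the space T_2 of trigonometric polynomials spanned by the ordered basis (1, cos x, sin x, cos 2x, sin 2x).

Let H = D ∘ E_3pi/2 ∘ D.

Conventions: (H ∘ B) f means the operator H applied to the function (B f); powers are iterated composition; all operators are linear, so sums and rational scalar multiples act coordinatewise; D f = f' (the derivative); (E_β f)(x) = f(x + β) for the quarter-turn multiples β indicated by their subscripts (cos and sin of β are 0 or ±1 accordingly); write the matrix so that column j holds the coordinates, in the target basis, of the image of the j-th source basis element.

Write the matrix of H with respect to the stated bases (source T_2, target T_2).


the matrix is [[0, 0, 0, 0, 0]; [0, 0, 1, 0, 0]; [0, -1, 0, 0, 0]; [0, 0, 0, 4, 0]; [0, 0, 0, 0, 4]] (rows listed top to bottom)

image of 1: 0
image of cos x: -sin x
image of sin x: cos x
image of cos 2x: 4cos 2x
image of sin 2x: 4sin 2x
each image's coordinates form column j of the matrix


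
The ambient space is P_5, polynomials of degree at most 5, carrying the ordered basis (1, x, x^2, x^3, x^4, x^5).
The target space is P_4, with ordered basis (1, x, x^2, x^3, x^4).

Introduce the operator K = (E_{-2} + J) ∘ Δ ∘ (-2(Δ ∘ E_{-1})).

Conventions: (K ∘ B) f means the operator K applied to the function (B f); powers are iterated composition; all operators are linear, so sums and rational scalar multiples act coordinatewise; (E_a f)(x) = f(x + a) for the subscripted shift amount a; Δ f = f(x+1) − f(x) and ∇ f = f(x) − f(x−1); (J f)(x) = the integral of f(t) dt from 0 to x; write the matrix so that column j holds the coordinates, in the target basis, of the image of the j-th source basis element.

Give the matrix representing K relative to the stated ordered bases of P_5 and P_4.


the matrix is [[0, 0, -4, 24, -100, 360]; [0, 0, -4, -12, 92, -500]; [0, 0, 0, -6, -24, 230]; [0, 0, 0, 0, -8, -40]; [0, 0, 0, 0, 0, -10]] (rows listed top to bottom)

image of 1: 0
image of x: 0
image of x^2: -4x - 4
image of x^3: -6x^2 - 12x + 24
image of x^4: -8x^3 - 24x^2 + 92x - 100
image of x^5: -10x^4 - 40x^3 + 230x^2 - 500x + 360
each image's coordinates form column j of the matrix
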